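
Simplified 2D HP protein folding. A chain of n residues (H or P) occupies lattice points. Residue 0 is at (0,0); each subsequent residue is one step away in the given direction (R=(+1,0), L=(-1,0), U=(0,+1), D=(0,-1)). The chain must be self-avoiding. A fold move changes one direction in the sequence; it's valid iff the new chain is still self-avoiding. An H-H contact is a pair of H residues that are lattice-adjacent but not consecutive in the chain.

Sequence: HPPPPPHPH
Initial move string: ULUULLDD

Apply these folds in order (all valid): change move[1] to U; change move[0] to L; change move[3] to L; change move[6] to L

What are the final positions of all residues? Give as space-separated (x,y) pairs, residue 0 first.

Answer: (0,0) (-1,0) (-1,1) (-1,2) (-2,2) (-3,2) (-4,2) (-5,2) (-5,1)

Derivation:
Initial moves: ULUULLDD
Fold: move[1]->U => UUUULLDD (positions: [(0, 0), (0, 1), (0, 2), (0, 3), (0, 4), (-1, 4), (-2, 4), (-2, 3), (-2, 2)])
Fold: move[0]->L => LUUULLDD (positions: [(0, 0), (-1, 0), (-1, 1), (-1, 2), (-1, 3), (-2, 3), (-3, 3), (-3, 2), (-3, 1)])
Fold: move[3]->L => LUULLLDD (positions: [(0, 0), (-1, 0), (-1, 1), (-1, 2), (-2, 2), (-3, 2), (-4, 2), (-4, 1), (-4, 0)])
Fold: move[6]->L => LUULLLLD (positions: [(0, 0), (-1, 0), (-1, 1), (-1, 2), (-2, 2), (-3, 2), (-4, 2), (-5, 2), (-5, 1)])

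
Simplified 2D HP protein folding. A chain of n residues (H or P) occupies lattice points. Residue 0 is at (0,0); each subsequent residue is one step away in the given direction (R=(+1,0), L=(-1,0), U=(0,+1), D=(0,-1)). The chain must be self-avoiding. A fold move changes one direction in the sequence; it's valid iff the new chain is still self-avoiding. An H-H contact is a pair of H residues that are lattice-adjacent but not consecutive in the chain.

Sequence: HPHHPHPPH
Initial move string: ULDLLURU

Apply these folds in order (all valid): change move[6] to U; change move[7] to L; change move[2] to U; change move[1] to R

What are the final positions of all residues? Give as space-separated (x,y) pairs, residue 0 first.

Initial moves: ULDLLURU
Fold: move[6]->U => ULDLLUUU (positions: [(0, 0), (0, 1), (-1, 1), (-1, 0), (-2, 0), (-3, 0), (-3, 1), (-3, 2), (-3, 3)])
Fold: move[7]->L => ULDLLUUL (positions: [(0, 0), (0, 1), (-1, 1), (-1, 0), (-2, 0), (-3, 0), (-3, 1), (-3, 2), (-4, 2)])
Fold: move[2]->U => ULULLUUL (positions: [(0, 0), (0, 1), (-1, 1), (-1, 2), (-2, 2), (-3, 2), (-3, 3), (-3, 4), (-4, 4)])
Fold: move[1]->R => URULLUUL (positions: [(0, 0), (0, 1), (1, 1), (1, 2), (0, 2), (-1, 2), (-1, 3), (-1, 4), (-2, 4)])

Answer: (0,0) (0,1) (1,1) (1,2) (0,2) (-1,2) (-1,3) (-1,4) (-2,4)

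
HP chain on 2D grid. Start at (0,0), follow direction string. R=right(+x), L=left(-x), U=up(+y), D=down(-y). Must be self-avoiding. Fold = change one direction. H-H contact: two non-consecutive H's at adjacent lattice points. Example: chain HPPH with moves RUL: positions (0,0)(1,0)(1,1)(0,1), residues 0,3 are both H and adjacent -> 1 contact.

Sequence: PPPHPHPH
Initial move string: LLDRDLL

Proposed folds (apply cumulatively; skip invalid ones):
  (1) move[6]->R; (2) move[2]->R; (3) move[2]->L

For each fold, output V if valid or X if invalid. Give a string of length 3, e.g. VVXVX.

Answer: XXX

Derivation:
Initial: LLDRDLL -> [(0, 0), (-1, 0), (-2, 0), (-2, -1), (-1, -1), (-1, -2), (-2, -2), (-3, -2)]
Fold 1: move[6]->R => LLDRDLR INVALID (collision), skipped
Fold 2: move[2]->R => LLRRDLL INVALID (collision), skipped
Fold 3: move[2]->L => LLLRDLL INVALID (collision), skipped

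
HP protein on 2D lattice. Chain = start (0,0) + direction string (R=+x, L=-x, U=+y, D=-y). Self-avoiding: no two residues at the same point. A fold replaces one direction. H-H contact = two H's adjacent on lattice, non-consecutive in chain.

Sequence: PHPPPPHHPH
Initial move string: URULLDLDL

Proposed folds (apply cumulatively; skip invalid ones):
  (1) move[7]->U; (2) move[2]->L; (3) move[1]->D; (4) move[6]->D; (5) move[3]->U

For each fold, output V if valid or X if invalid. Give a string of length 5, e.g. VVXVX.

Initial: URULLDLDL -> [(0, 0), (0, 1), (1, 1), (1, 2), (0, 2), (-1, 2), (-1, 1), (-2, 1), (-2, 0), (-3, 0)]
Fold 1: move[7]->U => URULLDLUL VALID
Fold 2: move[2]->L => URLLLDLUL INVALID (collision), skipped
Fold 3: move[1]->D => UDULLDLUL INVALID (collision), skipped
Fold 4: move[6]->D => URULLDDUL INVALID (collision), skipped
Fold 5: move[3]->U => URUULDLUL VALID

Answer: VXXXV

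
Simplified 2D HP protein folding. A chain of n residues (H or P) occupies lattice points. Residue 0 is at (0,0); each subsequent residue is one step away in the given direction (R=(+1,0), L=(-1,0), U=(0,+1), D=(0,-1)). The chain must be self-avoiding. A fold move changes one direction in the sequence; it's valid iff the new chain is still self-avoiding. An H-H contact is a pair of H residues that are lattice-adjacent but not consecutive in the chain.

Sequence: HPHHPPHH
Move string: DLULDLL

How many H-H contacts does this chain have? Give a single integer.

Answer: 1

Derivation:
Positions: [(0, 0), (0, -1), (-1, -1), (-1, 0), (-2, 0), (-2, -1), (-3, -1), (-4, -1)]
H-H contact: residue 0 @(0,0) - residue 3 @(-1, 0)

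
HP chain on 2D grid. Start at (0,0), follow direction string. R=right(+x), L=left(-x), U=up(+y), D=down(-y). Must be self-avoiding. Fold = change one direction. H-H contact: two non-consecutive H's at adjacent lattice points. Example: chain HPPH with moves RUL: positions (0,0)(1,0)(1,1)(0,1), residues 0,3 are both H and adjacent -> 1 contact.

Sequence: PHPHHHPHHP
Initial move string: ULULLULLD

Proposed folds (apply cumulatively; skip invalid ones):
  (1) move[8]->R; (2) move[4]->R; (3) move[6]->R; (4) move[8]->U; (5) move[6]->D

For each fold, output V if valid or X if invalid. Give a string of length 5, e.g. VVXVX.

Answer: XXXVX

Derivation:
Initial: ULULLULLD -> [(0, 0), (0, 1), (-1, 1), (-1, 2), (-2, 2), (-3, 2), (-3, 3), (-4, 3), (-5, 3), (-5, 2)]
Fold 1: move[8]->R => ULULLULLR INVALID (collision), skipped
Fold 2: move[4]->R => ULULRULLD INVALID (collision), skipped
Fold 3: move[6]->R => ULULLURLD INVALID (collision), skipped
Fold 4: move[8]->U => ULULLULLU VALID
Fold 5: move[6]->D => ULULLUDLU INVALID (collision), skipped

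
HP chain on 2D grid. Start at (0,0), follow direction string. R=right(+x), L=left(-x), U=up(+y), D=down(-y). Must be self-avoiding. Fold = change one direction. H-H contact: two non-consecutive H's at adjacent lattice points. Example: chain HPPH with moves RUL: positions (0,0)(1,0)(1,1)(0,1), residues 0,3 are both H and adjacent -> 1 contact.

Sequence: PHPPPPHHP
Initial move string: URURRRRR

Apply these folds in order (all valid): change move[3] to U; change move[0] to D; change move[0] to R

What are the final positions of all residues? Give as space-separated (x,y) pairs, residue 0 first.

Initial moves: URURRRRR
Fold: move[3]->U => URUURRRR (positions: [(0, 0), (0, 1), (1, 1), (1, 2), (1, 3), (2, 3), (3, 3), (4, 3), (5, 3)])
Fold: move[0]->D => DRUURRRR (positions: [(0, 0), (0, -1), (1, -1), (1, 0), (1, 1), (2, 1), (3, 1), (4, 1), (5, 1)])
Fold: move[0]->R => RRUURRRR (positions: [(0, 0), (1, 0), (2, 0), (2, 1), (2, 2), (3, 2), (4, 2), (5, 2), (6, 2)])

Answer: (0,0) (1,0) (2,0) (2,1) (2,2) (3,2) (4,2) (5,2) (6,2)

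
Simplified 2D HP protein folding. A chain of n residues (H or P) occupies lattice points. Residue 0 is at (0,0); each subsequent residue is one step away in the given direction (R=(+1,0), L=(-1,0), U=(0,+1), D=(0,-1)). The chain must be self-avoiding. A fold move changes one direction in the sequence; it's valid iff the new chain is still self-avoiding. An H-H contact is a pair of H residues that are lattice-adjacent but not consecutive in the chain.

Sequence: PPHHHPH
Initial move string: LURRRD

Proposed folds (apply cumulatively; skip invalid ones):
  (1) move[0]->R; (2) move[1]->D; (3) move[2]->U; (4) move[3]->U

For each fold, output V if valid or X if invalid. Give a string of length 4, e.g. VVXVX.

Answer: VVXV

Derivation:
Initial: LURRRD -> [(0, 0), (-1, 0), (-1, 1), (0, 1), (1, 1), (2, 1), (2, 0)]
Fold 1: move[0]->R => RURRRD VALID
Fold 2: move[1]->D => RDRRRD VALID
Fold 3: move[2]->U => RDURRD INVALID (collision), skipped
Fold 4: move[3]->U => RDRURD VALID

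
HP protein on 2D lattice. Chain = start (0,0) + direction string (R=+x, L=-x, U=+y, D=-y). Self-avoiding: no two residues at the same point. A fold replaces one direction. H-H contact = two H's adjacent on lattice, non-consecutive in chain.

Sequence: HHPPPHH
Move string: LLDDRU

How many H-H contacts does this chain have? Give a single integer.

Answer: 1

Derivation:
Positions: [(0, 0), (-1, 0), (-2, 0), (-2, -1), (-2, -2), (-1, -2), (-1, -1)]
H-H contact: residue 1 @(-1,0) - residue 6 @(-1, -1)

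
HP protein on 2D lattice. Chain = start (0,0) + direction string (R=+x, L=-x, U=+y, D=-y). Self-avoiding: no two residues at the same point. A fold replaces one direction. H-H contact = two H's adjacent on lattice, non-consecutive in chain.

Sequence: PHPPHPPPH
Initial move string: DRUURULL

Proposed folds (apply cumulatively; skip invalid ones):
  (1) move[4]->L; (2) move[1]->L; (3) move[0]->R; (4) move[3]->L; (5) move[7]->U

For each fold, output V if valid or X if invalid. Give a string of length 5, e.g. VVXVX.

Answer: VVXVV

Derivation:
Initial: DRUURULL -> [(0, 0), (0, -1), (1, -1), (1, 0), (1, 1), (2, 1), (2, 2), (1, 2), (0, 2)]
Fold 1: move[4]->L => DRUULULL VALID
Fold 2: move[1]->L => DLUULULL VALID
Fold 3: move[0]->R => RLUULULL INVALID (collision), skipped
Fold 4: move[3]->L => DLULLULL VALID
Fold 5: move[7]->U => DLULLULU VALID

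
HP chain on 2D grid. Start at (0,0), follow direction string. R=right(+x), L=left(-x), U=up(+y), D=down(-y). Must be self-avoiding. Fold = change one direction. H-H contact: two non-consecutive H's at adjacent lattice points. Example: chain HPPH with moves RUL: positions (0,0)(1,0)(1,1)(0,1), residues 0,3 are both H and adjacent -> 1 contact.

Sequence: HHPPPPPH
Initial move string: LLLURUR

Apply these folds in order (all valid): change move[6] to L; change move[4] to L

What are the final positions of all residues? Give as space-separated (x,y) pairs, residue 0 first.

Answer: (0,0) (-1,0) (-2,0) (-3,0) (-3,1) (-4,1) (-4,2) (-5,2)

Derivation:
Initial moves: LLLURUR
Fold: move[6]->L => LLLURUL (positions: [(0, 0), (-1, 0), (-2, 0), (-3, 0), (-3, 1), (-2, 1), (-2, 2), (-3, 2)])
Fold: move[4]->L => LLLULUL (positions: [(0, 0), (-1, 0), (-2, 0), (-3, 0), (-3, 1), (-4, 1), (-4, 2), (-5, 2)])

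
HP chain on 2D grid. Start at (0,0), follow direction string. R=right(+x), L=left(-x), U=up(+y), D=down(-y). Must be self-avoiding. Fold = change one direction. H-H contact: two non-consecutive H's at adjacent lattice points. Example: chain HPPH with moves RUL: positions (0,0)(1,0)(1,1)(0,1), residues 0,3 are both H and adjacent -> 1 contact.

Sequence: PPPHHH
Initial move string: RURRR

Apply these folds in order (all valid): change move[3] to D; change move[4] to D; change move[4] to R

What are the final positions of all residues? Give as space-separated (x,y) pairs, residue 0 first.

Answer: (0,0) (1,0) (1,1) (2,1) (2,0) (3,0)

Derivation:
Initial moves: RURRR
Fold: move[3]->D => RURDR (positions: [(0, 0), (1, 0), (1, 1), (2, 1), (2, 0), (3, 0)])
Fold: move[4]->D => RURDD (positions: [(0, 0), (1, 0), (1, 1), (2, 1), (2, 0), (2, -1)])
Fold: move[4]->R => RURDR (positions: [(0, 0), (1, 0), (1, 1), (2, 1), (2, 0), (3, 0)])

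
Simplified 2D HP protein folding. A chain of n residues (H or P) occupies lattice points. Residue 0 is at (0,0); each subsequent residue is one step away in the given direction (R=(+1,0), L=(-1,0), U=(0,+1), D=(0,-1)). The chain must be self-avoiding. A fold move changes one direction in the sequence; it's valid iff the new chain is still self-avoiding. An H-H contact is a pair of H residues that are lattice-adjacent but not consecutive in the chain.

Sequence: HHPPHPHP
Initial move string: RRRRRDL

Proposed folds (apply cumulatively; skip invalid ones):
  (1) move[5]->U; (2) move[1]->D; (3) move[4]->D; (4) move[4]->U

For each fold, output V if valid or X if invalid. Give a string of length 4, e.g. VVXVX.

Initial: RRRRRDL -> [(0, 0), (1, 0), (2, 0), (3, 0), (4, 0), (5, 0), (5, -1), (4, -1)]
Fold 1: move[5]->U => RRRRRUL VALID
Fold 2: move[1]->D => RDRRRUL VALID
Fold 3: move[4]->D => RDRRDUL INVALID (collision), skipped
Fold 4: move[4]->U => RDRRUUL VALID

Answer: VVXV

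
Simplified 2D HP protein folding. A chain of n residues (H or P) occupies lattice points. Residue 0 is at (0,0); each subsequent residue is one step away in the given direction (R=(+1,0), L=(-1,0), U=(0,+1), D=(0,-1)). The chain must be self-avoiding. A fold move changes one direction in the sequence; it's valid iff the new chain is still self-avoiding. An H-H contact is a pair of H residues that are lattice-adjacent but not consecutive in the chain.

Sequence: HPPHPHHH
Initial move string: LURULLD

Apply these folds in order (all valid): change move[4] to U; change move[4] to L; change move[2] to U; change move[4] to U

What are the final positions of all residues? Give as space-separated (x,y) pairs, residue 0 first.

Initial moves: LURULLD
Fold: move[4]->U => LURUULD (positions: [(0, 0), (-1, 0), (-1, 1), (0, 1), (0, 2), (0, 3), (-1, 3), (-1, 2)])
Fold: move[4]->L => LURULLD (positions: [(0, 0), (-1, 0), (-1, 1), (0, 1), (0, 2), (-1, 2), (-2, 2), (-2, 1)])
Fold: move[2]->U => LUUULLD (positions: [(0, 0), (-1, 0), (-1, 1), (-1, 2), (-1, 3), (-2, 3), (-3, 3), (-3, 2)])
Fold: move[4]->U => LUUUULD (positions: [(0, 0), (-1, 0), (-1, 1), (-1, 2), (-1, 3), (-1, 4), (-2, 4), (-2, 3)])

Answer: (0,0) (-1,0) (-1,1) (-1,2) (-1,3) (-1,4) (-2,4) (-2,3)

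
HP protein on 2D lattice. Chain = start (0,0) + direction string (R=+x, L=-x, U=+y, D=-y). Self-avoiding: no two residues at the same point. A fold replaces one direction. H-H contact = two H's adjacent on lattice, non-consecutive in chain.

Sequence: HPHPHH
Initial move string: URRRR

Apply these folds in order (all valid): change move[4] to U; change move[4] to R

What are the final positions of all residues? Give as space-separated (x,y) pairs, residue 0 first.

Initial moves: URRRR
Fold: move[4]->U => URRRU (positions: [(0, 0), (0, 1), (1, 1), (2, 1), (3, 1), (3, 2)])
Fold: move[4]->R => URRRR (positions: [(0, 0), (0, 1), (1, 1), (2, 1), (3, 1), (4, 1)])

Answer: (0,0) (0,1) (1,1) (2,1) (3,1) (4,1)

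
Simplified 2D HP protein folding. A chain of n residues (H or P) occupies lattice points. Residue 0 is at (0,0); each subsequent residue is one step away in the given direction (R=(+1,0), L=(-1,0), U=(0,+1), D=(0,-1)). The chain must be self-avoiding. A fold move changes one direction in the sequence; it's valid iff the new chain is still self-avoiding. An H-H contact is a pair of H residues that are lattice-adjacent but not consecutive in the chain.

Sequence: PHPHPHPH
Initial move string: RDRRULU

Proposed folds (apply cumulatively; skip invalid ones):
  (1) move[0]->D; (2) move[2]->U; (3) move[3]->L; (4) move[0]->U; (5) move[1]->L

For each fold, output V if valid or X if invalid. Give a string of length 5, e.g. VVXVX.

Answer: VXXXX

Derivation:
Initial: RDRRULU -> [(0, 0), (1, 0), (1, -1), (2, -1), (3, -1), (3, 0), (2, 0), (2, 1)]
Fold 1: move[0]->D => DDRRULU VALID
Fold 2: move[2]->U => DDURULU INVALID (collision), skipped
Fold 3: move[3]->L => DDRLULU INVALID (collision), skipped
Fold 4: move[0]->U => UDRRULU INVALID (collision), skipped
Fold 5: move[1]->L => DLRRULU INVALID (collision), skipped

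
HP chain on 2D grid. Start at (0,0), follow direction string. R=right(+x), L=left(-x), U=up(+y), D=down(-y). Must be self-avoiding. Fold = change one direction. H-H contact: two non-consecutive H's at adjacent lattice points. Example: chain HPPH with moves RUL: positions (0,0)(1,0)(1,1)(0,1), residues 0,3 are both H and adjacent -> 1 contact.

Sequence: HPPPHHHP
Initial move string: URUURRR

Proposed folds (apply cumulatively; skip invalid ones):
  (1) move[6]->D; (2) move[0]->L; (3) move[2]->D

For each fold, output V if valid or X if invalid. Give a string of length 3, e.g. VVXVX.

Answer: VXX

Derivation:
Initial: URUURRR -> [(0, 0), (0, 1), (1, 1), (1, 2), (1, 3), (2, 3), (3, 3), (4, 3)]
Fold 1: move[6]->D => URUURRD VALID
Fold 2: move[0]->L => LRUURRD INVALID (collision), skipped
Fold 3: move[2]->D => URDURRD INVALID (collision), skipped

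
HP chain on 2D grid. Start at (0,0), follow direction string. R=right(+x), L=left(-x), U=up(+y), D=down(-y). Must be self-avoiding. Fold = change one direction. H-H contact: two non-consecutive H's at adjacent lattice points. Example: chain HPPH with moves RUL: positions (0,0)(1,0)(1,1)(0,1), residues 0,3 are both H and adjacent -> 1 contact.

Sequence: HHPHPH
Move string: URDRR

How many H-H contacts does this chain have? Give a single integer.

Answer: 1

Derivation:
Positions: [(0, 0), (0, 1), (1, 1), (1, 0), (2, 0), (3, 0)]
H-H contact: residue 0 @(0,0) - residue 3 @(1, 0)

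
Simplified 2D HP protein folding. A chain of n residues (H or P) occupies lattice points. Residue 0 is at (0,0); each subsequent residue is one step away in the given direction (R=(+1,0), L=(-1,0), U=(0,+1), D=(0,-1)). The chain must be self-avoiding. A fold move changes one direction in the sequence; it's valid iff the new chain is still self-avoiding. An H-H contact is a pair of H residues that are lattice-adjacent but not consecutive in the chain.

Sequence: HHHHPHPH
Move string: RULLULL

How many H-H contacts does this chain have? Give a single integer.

Positions: [(0, 0), (1, 0), (1, 1), (0, 1), (-1, 1), (-1, 2), (-2, 2), (-3, 2)]
H-H contact: residue 0 @(0,0) - residue 3 @(0, 1)

Answer: 1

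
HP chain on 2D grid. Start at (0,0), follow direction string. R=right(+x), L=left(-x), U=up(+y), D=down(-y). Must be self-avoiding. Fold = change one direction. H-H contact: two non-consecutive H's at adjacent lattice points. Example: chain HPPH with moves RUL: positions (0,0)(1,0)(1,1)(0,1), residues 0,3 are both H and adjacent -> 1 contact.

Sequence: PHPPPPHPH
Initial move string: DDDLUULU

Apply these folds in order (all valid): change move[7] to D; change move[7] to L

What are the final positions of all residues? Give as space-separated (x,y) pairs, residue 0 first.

Answer: (0,0) (0,-1) (0,-2) (0,-3) (-1,-3) (-1,-2) (-1,-1) (-2,-1) (-3,-1)

Derivation:
Initial moves: DDDLUULU
Fold: move[7]->D => DDDLUULD (positions: [(0, 0), (0, -1), (0, -2), (0, -3), (-1, -3), (-1, -2), (-1, -1), (-2, -1), (-2, -2)])
Fold: move[7]->L => DDDLUULL (positions: [(0, 0), (0, -1), (0, -2), (0, -3), (-1, -3), (-1, -2), (-1, -1), (-2, -1), (-3, -1)])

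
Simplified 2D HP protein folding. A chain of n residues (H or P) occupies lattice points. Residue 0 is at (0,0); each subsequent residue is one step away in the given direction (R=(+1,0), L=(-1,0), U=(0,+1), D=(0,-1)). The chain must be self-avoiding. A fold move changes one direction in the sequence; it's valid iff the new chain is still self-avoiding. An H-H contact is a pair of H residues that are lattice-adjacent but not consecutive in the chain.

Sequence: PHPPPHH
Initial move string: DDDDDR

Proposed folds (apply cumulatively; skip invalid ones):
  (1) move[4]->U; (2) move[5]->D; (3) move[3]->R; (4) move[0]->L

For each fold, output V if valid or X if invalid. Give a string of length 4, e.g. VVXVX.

Answer: XVVV

Derivation:
Initial: DDDDDR -> [(0, 0), (0, -1), (0, -2), (0, -3), (0, -4), (0, -5), (1, -5)]
Fold 1: move[4]->U => DDDDUR INVALID (collision), skipped
Fold 2: move[5]->D => DDDDDD VALID
Fold 3: move[3]->R => DDDRDD VALID
Fold 4: move[0]->L => LDDRDD VALID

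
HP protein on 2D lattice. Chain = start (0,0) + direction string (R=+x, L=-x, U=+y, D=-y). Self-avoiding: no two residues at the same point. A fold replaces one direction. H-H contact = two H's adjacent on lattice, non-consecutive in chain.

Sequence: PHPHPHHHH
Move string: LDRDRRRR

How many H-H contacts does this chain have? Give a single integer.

Answer: 0

Derivation:
Positions: [(0, 0), (-1, 0), (-1, -1), (0, -1), (0, -2), (1, -2), (2, -2), (3, -2), (4, -2)]
No H-H contacts found.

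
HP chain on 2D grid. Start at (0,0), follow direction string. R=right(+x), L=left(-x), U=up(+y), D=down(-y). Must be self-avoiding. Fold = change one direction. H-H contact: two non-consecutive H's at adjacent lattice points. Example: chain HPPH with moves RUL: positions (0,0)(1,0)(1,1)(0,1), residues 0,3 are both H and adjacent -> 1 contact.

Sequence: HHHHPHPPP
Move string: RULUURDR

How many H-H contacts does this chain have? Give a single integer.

Answer: 1

Derivation:
Positions: [(0, 0), (1, 0), (1, 1), (0, 1), (0, 2), (0, 3), (1, 3), (1, 2), (2, 2)]
H-H contact: residue 0 @(0,0) - residue 3 @(0, 1)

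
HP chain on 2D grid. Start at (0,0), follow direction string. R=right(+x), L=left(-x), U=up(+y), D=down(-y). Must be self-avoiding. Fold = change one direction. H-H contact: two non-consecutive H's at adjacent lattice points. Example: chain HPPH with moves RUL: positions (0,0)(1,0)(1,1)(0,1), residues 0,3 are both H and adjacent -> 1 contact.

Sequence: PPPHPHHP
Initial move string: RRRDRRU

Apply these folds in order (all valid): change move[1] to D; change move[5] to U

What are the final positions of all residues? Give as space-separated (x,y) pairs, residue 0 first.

Answer: (0,0) (1,0) (1,-1) (2,-1) (2,-2) (3,-2) (3,-1) (3,0)

Derivation:
Initial moves: RRRDRRU
Fold: move[1]->D => RDRDRRU (positions: [(0, 0), (1, 0), (1, -1), (2, -1), (2, -2), (3, -2), (4, -2), (4, -1)])
Fold: move[5]->U => RDRDRUU (positions: [(0, 0), (1, 0), (1, -1), (2, -1), (2, -2), (3, -2), (3, -1), (3, 0)])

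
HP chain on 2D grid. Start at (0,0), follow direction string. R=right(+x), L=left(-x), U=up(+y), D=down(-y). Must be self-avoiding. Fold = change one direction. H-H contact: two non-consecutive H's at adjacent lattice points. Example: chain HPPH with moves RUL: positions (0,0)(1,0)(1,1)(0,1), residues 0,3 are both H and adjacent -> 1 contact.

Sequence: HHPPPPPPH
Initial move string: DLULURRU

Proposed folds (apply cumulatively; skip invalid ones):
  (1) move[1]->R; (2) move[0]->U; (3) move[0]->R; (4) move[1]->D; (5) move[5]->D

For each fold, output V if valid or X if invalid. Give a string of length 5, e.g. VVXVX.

Answer: XVXXX

Derivation:
Initial: DLULURRU -> [(0, 0), (0, -1), (-1, -1), (-1, 0), (-2, 0), (-2, 1), (-1, 1), (0, 1), (0, 2)]
Fold 1: move[1]->R => DRULURRU INVALID (collision), skipped
Fold 2: move[0]->U => ULULURRU VALID
Fold 3: move[0]->R => RLULURRU INVALID (collision), skipped
Fold 4: move[1]->D => UDULURRU INVALID (collision), skipped
Fold 5: move[5]->D => ULULUDRU INVALID (collision), skipped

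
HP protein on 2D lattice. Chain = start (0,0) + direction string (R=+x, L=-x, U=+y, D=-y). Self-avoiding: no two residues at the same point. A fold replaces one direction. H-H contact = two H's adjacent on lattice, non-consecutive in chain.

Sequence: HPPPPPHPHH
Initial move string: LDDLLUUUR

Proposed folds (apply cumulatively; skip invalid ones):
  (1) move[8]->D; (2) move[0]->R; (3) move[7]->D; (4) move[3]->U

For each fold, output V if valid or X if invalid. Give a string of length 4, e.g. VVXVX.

Answer: XVXX

Derivation:
Initial: LDDLLUUUR -> [(0, 0), (-1, 0), (-1, -1), (-1, -2), (-2, -2), (-3, -2), (-3, -1), (-3, 0), (-3, 1), (-2, 1)]
Fold 1: move[8]->D => LDDLLUUUD INVALID (collision), skipped
Fold 2: move[0]->R => RDDLLUUUR VALID
Fold 3: move[7]->D => RDDLLUUDR INVALID (collision), skipped
Fold 4: move[3]->U => RDDULUUUR INVALID (collision), skipped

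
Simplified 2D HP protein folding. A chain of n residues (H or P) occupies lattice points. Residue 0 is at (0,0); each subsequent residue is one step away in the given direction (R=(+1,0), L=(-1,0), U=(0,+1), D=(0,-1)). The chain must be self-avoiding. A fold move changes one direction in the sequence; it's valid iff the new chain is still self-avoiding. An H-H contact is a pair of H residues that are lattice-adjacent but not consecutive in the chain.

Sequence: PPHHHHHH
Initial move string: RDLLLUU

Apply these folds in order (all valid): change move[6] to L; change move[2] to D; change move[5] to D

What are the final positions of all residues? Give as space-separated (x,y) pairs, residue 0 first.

Initial moves: RDLLLUU
Fold: move[6]->L => RDLLLUL (positions: [(0, 0), (1, 0), (1, -1), (0, -1), (-1, -1), (-2, -1), (-2, 0), (-3, 0)])
Fold: move[2]->D => RDDLLUL (positions: [(0, 0), (1, 0), (1, -1), (1, -2), (0, -2), (-1, -2), (-1, -1), (-2, -1)])
Fold: move[5]->D => RDDLLDL (positions: [(0, 0), (1, 0), (1, -1), (1, -2), (0, -2), (-1, -2), (-1, -3), (-2, -3)])

Answer: (0,0) (1,0) (1,-1) (1,-2) (0,-2) (-1,-2) (-1,-3) (-2,-3)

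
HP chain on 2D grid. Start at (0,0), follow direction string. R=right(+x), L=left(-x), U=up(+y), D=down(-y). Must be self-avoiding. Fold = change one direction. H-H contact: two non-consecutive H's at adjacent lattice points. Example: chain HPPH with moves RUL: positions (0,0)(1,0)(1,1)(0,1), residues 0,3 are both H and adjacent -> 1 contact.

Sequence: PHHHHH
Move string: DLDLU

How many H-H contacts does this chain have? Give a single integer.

Positions: [(0, 0), (0, -1), (-1, -1), (-1, -2), (-2, -2), (-2, -1)]
H-H contact: residue 2 @(-1,-1) - residue 5 @(-2, -1)

Answer: 1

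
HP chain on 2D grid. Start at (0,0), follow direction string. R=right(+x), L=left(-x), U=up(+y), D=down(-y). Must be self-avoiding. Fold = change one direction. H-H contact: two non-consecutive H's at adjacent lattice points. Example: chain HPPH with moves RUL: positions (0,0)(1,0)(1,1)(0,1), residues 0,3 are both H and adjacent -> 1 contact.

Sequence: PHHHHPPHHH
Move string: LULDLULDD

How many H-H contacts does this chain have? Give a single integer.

Positions: [(0, 0), (-1, 0), (-1, 1), (-2, 1), (-2, 0), (-3, 0), (-3, 1), (-4, 1), (-4, 0), (-4, -1)]
H-H contact: residue 1 @(-1,0) - residue 4 @(-2, 0)

Answer: 1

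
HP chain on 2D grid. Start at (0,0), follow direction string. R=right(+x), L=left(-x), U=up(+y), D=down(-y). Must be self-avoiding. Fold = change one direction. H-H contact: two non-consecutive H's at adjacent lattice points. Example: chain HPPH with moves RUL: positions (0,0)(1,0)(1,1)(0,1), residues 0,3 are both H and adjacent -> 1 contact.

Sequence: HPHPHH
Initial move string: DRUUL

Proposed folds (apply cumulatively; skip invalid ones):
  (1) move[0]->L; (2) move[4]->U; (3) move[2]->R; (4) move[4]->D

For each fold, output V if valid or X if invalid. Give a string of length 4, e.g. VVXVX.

Initial: DRUUL -> [(0, 0), (0, -1), (1, -1), (1, 0), (1, 1), (0, 1)]
Fold 1: move[0]->L => LRUUL INVALID (collision), skipped
Fold 2: move[4]->U => DRUUU VALID
Fold 3: move[2]->R => DRRUU VALID
Fold 4: move[4]->D => DRRUD INVALID (collision), skipped

Answer: XVVX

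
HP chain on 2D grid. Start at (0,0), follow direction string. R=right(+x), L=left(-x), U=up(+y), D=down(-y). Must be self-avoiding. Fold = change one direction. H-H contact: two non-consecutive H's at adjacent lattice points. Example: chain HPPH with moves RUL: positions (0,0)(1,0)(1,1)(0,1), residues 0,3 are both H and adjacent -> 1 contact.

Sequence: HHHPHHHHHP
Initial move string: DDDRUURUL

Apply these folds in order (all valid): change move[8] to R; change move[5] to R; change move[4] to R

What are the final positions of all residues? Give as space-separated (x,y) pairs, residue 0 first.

Initial moves: DDDRUURUL
Fold: move[8]->R => DDDRUURUR (positions: [(0, 0), (0, -1), (0, -2), (0, -3), (1, -3), (1, -2), (1, -1), (2, -1), (2, 0), (3, 0)])
Fold: move[5]->R => DDDRURRUR (positions: [(0, 0), (0, -1), (0, -2), (0, -3), (1, -3), (1, -2), (2, -2), (3, -2), (3, -1), (4, -1)])
Fold: move[4]->R => DDDRRRRUR (positions: [(0, 0), (0, -1), (0, -2), (0, -3), (1, -3), (2, -3), (3, -3), (4, -3), (4, -2), (5, -2)])

Answer: (0,0) (0,-1) (0,-2) (0,-3) (1,-3) (2,-3) (3,-3) (4,-3) (4,-2) (5,-2)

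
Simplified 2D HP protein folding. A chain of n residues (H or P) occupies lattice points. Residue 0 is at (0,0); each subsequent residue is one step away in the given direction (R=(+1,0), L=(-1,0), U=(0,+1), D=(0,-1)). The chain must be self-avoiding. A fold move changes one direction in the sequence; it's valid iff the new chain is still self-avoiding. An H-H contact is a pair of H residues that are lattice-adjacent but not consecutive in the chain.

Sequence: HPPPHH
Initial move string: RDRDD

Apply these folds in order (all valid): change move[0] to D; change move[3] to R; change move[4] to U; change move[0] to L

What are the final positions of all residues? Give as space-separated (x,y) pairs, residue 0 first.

Answer: (0,0) (-1,0) (-1,-1) (0,-1) (1,-1) (1,0)

Derivation:
Initial moves: RDRDD
Fold: move[0]->D => DDRDD (positions: [(0, 0), (0, -1), (0, -2), (1, -2), (1, -3), (1, -4)])
Fold: move[3]->R => DDRRD (positions: [(0, 0), (0, -1), (0, -2), (1, -2), (2, -2), (2, -3)])
Fold: move[4]->U => DDRRU (positions: [(0, 0), (0, -1), (0, -2), (1, -2), (2, -2), (2, -1)])
Fold: move[0]->L => LDRRU (positions: [(0, 0), (-1, 0), (-1, -1), (0, -1), (1, -1), (1, 0)])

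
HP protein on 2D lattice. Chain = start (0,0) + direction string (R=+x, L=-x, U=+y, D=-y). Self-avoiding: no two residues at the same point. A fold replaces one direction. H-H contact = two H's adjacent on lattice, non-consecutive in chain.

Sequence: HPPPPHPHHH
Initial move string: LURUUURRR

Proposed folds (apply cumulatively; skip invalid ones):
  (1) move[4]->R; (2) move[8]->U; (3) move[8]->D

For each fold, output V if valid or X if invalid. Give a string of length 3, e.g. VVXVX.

Answer: VVV

Derivation:
Initial: LURUUURRR -> [(0, 0), (-1, 0), (-1, 1), (0, 1), (0, 2), (0, 3), (0, 4), (1, 4), (2, 4), (3, 4)]
Fold 1: move[4]->R => LURURURRR VALID
Fold 2: move[8]->U => LURURURRU VALID
Fold 3: move[8]->D => LURURURRD VALID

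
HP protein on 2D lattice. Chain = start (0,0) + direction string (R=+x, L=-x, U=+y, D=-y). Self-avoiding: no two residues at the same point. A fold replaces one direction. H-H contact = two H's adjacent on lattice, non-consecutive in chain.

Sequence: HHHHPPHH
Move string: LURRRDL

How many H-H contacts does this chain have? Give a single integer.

Positions: [(0, 0), (-1, 0), (-1, 1), (0, 1), (1, 1), (2, 1), (2, 0), (1, 0)]
H-H contact: residue 0 @(0,0) - residue 7 @(1, 0)
H-H contact: residue 0 @(0,0) - residue 3 @(0, 1)

Answer: 2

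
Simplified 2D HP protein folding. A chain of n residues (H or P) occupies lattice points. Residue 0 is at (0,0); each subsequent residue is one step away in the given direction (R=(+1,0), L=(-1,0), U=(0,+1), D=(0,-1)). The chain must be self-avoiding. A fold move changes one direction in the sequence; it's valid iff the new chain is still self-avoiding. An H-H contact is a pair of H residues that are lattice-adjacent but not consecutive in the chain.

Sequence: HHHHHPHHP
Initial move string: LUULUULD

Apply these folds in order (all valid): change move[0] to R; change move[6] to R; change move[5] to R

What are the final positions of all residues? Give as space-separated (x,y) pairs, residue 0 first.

Answer: (0,0) (1,0) (1,1) (1,2) (0,2) (0,3) (1,3) (2,3) (2,2)

Derivation:
Initial moves: LUULUULD
Fold: move[0]->R => RUULUULD (positions: [(0, 0), (1, 0), (1, 1), (1, 2), (0, 2), (0, 3), (0, 4), (-1, 4), (-1, 3)])
Fold: move[6]->R => RUULUURD (positions: [(0, 0), (1, 0), (1, 1), (1, 2), (0, 2), (0, 3), (0, 4), (1, 4), (1, 3)])
Fold: move[5]->R => RUULURRD (positions: [(0, 0), (1, 0), (1, 1), (1, 2), (0, 2), (0, 3), (1, 3), (2, 3), (2, 2)])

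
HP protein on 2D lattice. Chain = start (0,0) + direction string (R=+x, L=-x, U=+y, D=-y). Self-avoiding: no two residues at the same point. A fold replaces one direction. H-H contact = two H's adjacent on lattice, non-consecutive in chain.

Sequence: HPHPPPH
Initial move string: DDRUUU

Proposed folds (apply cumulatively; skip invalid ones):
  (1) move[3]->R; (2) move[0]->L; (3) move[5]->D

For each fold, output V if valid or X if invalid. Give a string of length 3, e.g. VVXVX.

Answer: VVX

Derivation:
Initial: DDRUUU -> [(0, 0), (0, -1), (0, -2), (1, -2), (1, -1), (1, 0), (1, 1)]
Fold 1: move[3]->R => DDRRUU VALID
Fold 2: move[0]->L => LDRRUU VALID
Fold 3: move[5]->D => LDRRUD INVALID (collision), skipped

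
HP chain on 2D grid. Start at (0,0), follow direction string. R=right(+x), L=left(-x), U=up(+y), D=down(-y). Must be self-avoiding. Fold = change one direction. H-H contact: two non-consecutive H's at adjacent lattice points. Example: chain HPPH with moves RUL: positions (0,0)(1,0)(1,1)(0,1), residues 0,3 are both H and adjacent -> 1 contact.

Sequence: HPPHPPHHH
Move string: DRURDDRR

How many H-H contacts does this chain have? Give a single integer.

Positions: [(0, 0), (0, -1), (1, -1), (1, 0), (2, 0), (2, -1), (2, -2), (3, -2), (4, -2)]
H-H contact: residue 0 @(0,0) - residue 3 @(1, 0)

Answer: 1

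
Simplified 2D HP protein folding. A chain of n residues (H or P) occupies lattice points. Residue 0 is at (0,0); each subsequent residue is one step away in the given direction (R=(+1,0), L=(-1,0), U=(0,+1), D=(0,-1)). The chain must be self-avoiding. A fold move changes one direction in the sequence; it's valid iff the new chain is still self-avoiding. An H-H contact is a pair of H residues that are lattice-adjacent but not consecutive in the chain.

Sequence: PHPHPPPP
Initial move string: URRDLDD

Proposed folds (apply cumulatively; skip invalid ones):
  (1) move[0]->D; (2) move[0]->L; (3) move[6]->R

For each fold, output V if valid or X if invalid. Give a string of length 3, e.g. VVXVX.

Initial: URRDLDD -> [(0, 0), (0, 1), (1, 1), (2, 1), (2, 0), (1, 0), (1, -1), (1, -2)]
Fold 1: move[0]->D => DRRDLDD VALID
Fold 2: move[0]->L => LRRDLDD INVALID (collision), skipped
Fold 3: move[6]->R => DRRDLDR VALID

Answer: VXV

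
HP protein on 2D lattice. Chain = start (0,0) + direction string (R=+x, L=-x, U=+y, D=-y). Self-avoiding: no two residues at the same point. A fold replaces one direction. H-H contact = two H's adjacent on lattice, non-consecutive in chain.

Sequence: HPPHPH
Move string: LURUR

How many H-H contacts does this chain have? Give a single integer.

Answer: 1

Derivation:
Positions: [(0, 0), (-1, 0), (-1, 1), (0, 1), (0, 2), (1, 2)]
H-H contact: residue 0 @(0,0) - residue 3 @(0, 1)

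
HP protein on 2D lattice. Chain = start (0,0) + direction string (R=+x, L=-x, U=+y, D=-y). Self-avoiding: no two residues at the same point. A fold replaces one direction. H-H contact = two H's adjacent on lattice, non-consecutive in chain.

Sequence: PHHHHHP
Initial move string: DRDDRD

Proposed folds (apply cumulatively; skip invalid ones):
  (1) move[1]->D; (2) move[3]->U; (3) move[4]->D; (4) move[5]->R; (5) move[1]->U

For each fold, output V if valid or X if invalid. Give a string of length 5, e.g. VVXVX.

Initial: DRDDRD -> [(0, 0), (0, -1), (1, -1), (1, -2), (1, -3), (2, -3), (2, -4)]
Fold 1: move[1]->D => DDDDRD VALID
Fold 2: move[3]->U => DDDURD INVALID (collision), skipped
Fold 3: move[4]->D => DDDDDD VALID
Fold 4: move[5]->R => DDDDDR VALID
Fold 5: move[1]->U => DUDDDR INVALID (collision), skipped

Answer: VXVVX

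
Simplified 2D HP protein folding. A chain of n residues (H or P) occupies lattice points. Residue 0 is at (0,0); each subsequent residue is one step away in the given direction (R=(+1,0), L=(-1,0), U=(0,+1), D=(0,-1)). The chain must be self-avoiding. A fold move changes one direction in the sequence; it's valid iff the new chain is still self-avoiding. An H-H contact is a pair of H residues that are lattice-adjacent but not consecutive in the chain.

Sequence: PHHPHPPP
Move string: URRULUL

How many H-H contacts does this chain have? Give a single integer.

Answer: 0

Derivation:
Positions: [(0, 0), (0, 1), (1, 1), (2, 1), (2, 2), (1, 2), (1, 3), (0, 3)]
No H-H contacts found.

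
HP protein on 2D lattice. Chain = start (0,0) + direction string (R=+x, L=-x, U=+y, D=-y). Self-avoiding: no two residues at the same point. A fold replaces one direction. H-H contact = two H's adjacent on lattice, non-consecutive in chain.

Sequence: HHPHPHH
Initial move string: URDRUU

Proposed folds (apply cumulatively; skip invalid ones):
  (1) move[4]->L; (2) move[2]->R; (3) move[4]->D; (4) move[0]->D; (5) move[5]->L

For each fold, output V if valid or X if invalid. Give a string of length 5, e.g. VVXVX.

Initial: URDRUU -> [(0, 0), (0, 1), (1, 1), (1, 0), (2, 0), (2, 1), (2, 2)]
Fold 1: move[4]->L => URDRLU INVALID (collision), skipped
Fold 2: move[2]->R => URRRUU VALID
Fold 3: move[4]->D => URRRDU INVALID (collision), skipped
Fold 4: move[0]->D => DRRRUU VALID
Fold 5: move[5]->L => DRRRUL VALID

Answer: XVXVV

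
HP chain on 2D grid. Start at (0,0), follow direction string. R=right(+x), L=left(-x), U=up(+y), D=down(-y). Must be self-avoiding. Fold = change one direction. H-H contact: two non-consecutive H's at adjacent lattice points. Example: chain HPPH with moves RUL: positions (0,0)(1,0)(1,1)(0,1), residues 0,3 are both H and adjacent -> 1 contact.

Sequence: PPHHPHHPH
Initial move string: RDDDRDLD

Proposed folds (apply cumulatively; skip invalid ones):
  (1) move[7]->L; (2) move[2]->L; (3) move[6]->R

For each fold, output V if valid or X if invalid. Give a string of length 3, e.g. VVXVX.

Initial: RDDDRDLD -> [(0, 0), (1, 0), (1, -1), (1, -2), (1, -3), (2, -3), (2, -4), (1, -4), (1, -5)]
Fold 1: move[7]->L => RDDDRDLL VALID
Fold 2: move[2]->L => RDLDRDLL VALID
Fold 3: move[6]->R => RDLDRDRL INVALID (collision), skipped

Answer: VVX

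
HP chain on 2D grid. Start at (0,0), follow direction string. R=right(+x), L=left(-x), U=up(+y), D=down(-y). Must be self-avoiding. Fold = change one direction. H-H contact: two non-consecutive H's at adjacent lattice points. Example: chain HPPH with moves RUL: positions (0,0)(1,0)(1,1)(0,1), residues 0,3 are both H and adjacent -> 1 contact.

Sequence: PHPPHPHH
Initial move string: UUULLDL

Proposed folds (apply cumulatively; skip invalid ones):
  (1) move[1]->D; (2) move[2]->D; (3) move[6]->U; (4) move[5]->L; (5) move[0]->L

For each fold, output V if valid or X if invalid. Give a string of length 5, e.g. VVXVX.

Answer: XXXVV

Derivation:
Initial: UUULLDL -> [(0, 0), (0, 1), (0, 2), (0, 3), (-1, 3), (-2, 3), (-2, 2), (-3, 2)]
Fold 1: move[1]->D => UDULLDL INVALID (collision), skipped
Fold 2: move[2]->D => UUDLLDL INVALID (collision), skipped
Fold 3: move[6]->U => UUULLDU INVALID (collision), skipped
Fold 4: move[5]->L => UUULLLL VALID
Fold 5: move[0]->L => LUULLLL VALID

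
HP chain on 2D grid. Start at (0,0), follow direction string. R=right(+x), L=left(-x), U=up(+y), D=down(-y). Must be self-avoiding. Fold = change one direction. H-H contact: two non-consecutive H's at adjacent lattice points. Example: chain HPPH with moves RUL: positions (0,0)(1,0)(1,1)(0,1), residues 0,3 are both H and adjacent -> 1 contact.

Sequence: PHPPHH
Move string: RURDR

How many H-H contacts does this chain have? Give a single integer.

Positions: [(0, 0), (1, 0), (1, 1), (2, 1), (2, 0), (3, 0)]
H-H contact: residue 1 @(1,0) - residue 4 @(2, 0)

Answer: 1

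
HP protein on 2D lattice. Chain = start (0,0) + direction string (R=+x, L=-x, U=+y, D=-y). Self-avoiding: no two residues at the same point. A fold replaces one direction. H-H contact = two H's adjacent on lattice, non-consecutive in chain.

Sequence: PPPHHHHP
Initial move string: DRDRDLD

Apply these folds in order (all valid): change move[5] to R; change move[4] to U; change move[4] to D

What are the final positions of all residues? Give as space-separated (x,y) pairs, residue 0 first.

Initial moves: DRDRDLD
Fold: move[5]->R => DRDRDRD (positions: [(0, 0), (0, -1), (1, -1), (1, -2), (2, -2), (2, -3), (3, -3), (3, -4)])
Fold: move[4]->U => DRDRURD (positions: [(0, 0), (0, -1), (1, -1), (1, -2), (2, -2), (2, -1), (3, -1), (3, -2)])
Fold: move[4]->D => DRDRDRD (positions: [(0, 0), (0, -1), (1, -1), (1, -2), (2, -2), (2, -3), (3, -3), (3, -4)])

Answer: (0,0) (0,-1) (1,-1) (1,-2) (2,-2) (2,-3) (3,-3) (3,-4)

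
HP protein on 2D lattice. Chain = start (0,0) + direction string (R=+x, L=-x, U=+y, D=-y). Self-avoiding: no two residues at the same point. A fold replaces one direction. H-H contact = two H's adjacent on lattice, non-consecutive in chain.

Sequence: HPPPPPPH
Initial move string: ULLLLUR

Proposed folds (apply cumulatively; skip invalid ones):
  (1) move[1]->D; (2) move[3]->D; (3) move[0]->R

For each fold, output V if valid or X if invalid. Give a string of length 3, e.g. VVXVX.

Initial: ULLLLUR -> [(0, 0), (0, 1), (-1, 1), (-2, 1), (-3, 1), (-4, 1), (-4, 2), (-3, 2)]
Fold 1: move[1]->D => UDLLLUR INVALID (collision), skipped
Fold 2: move[3]->D => ULLDLUR INVALID (collision), skipped
Fold 3: move[0]->R => RLLLLUR INVALID (collision), skipped

Answer: XXX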